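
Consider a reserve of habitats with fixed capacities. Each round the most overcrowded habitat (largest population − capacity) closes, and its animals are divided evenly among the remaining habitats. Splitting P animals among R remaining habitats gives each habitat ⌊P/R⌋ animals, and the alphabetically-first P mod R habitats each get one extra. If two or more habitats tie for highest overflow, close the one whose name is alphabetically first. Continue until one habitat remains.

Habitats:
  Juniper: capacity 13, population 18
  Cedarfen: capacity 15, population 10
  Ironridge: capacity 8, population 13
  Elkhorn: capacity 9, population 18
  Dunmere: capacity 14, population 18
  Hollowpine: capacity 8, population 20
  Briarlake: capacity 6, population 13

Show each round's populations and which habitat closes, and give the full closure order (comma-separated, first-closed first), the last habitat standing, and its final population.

Closure order: Hollowpine, Elkhorn, Briarlake, Dunmere, Ironridge, Juniper
Last habitat: Cedarfen with 110 animals

Round 1: Briarlake=13 Cedarfen=10 Dunmere=18 Elkhorn=18 Hollowpine=20 Ironridge=13 Juniper=18 → close Hollowpine (overflow 12)
  20÷6 = 3 each, +1 to first 2
Round 2: Briarlake=17 Cedarfen=14 Dunmere=21 Elkhorn=21 Ironridge=16 Juniper=21 → close Elkhorn (overflow 12)
  21÷5 = 4 each, +1 to first 1
Round 3: Briarlake=22 Cedarfen=18 Dunmere=25 Ironridge=20 Juniper=25 → close Briarlake (overflow 16)
  22÷4 = 5 each, +1 to first 2
Round 4: Cedarfen=24 Dunmere=31 Ironridge=25 Juniper=30 → close Dunmere (overflow 17)
  31÷3 = 10 each, +1 to first 1
Round 5: Cedarfen=35 Ironridge=35 Juniper=40 → close Ironridge (overflow 27)
  35÷2 = 17 each, +1 to first 1
Round 6: Cedarfen=53 Juniper=57 → close Juniper (overflow 44)
  57÷1 = 57 each, +1 to first 0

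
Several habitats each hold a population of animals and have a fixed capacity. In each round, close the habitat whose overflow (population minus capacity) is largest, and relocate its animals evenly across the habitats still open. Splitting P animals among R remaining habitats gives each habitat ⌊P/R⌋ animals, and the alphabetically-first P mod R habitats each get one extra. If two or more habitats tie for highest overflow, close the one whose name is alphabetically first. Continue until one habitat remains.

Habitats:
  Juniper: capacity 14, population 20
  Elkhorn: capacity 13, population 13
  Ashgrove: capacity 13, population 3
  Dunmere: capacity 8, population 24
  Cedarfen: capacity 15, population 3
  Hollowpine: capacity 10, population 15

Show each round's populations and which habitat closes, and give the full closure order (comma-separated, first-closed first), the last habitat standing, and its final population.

Closure order: Dunmere, Hollowpine, Juniper, Elkhorn, Ashgrove
Last habitat: Cedarfen with 78 animals

Round 1: Ashgrove=3 Cedarfen=3 Dunmere=24 Elkhorn=13 Hollowpine=15 Juniper=20 → close Dunmere (overflow 16)
  24÷5 = 4 each, +1 to first 4
Round 2: Ashgrove=8 Cedarfen=8 Elkhorn=18 Hollowpine=20 Juniper=24 → close Hollowpine (overflow 10)
  20÷4 = 5 each, +1 to first 0
Round 3: Ashgrove=13 Cedarfen=13 Elkhorn=23 Juniper=29 → close Juniper (overflow 15)
  29÷3 = 9 each, +1 to first 2
Round 4: Ashgrove=23 Cedarfen=23 Elkhorn=32 → close Elkhorn (overflow 19)
  32÷2 = 16 each, +1 to first 0
Round 5: Ashgrove=39 Cedarfen=39 → close Ashgrove (overflow 26)
  39÷1 = 39 each, +1 to first 0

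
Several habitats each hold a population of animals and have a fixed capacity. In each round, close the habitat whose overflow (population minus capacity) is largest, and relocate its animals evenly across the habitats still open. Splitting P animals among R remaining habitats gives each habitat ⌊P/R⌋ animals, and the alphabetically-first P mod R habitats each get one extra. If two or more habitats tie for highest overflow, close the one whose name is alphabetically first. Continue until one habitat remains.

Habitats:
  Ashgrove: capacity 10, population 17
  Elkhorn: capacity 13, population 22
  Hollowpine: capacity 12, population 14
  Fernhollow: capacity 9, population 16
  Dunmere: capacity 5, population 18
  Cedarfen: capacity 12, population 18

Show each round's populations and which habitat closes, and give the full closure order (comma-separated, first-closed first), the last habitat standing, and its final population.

Closure order: Dunmere, Elkhorn, Ashgrove, Cedarfen, Fernhollow
Last habitat: Hollowpine with 105 animals

Round 1: Ashgrove=17 Cedarfen=18 Dunmere=18 Elkhorn=22 Fernhollow=16 Hollowpine=14 → close Dunmere (overflow 13)
  18÷5 = 3 each, +1 to first 3
Round 2: Ashgrove=21 Cedarfen=22 Elkhorn=26 Fernhollow=19 Hollowpine=17 → close Elkhorn (overflow 13)
  26÷4 = 6 each, +1 to first 2
Round 3: Ashgrove=28 Cedarfen=29 Fernhollow=25 Hollowpine=23 → close Ashgrove (overflow 18)
  28÷3 = 9 each, +1 to first 1
Round 4: Cedarfen=39 Fernhollow=34 Hollowpine=32 → close Cedarfen (overflow 27)
  39÷2 = 19 each, +1 to first 1
Round 5: Fernhollow=54 Hollowpine=51 → close Fernhollow (overflow 45)
  54÷1 = 54 each, +1 to first 0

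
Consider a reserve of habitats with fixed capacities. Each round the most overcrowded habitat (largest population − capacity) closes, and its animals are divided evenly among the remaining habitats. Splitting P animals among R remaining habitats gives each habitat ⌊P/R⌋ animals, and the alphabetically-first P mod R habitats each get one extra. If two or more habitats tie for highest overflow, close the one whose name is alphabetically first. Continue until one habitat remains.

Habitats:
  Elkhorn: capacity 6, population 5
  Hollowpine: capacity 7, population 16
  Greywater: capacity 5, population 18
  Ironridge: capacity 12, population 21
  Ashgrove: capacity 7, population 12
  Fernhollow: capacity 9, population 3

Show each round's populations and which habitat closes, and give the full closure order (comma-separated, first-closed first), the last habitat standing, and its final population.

Closure order: Greywater, Hollowpine, Ironridge, Ashgrove, Elkhorn
Last habitat: Fernhollow with 75 animals

Round 1: Ashgrove=12 Elkhorn=5 Fernhollow=3 Greywater=18 Hollowpine=16 Ironridge=21 → close Greywater (overflow 13)
  18÷5 = 3 each, +1 to first 3
Round 2: Ashgrove=16 Elkhorn=9 Fernhollow=7 Hollowpine=19 Ironridge=24 → close Hollowpine (overflow 12)
  19÷4 = 4 each, +1 to first 3
Round 3: Ashgrove=21 Elkhorn=14 Fernhollow=12 Ironridge=28 → close Ironridge (overflow 16)
  28÷3 = 9 each, +1 to first 1
Round 4: Ashgrove=31 Elkhorn=23 Fernhollow=21 → close Ashgrove (overflow 24)
  31÷2 = 15 each, +1 to first 1
Round 5: Elkhorn=39 Fernhollow=36 → close Elkhorn (overflow 33)
  39÷1 = 39 each, +1 to first 0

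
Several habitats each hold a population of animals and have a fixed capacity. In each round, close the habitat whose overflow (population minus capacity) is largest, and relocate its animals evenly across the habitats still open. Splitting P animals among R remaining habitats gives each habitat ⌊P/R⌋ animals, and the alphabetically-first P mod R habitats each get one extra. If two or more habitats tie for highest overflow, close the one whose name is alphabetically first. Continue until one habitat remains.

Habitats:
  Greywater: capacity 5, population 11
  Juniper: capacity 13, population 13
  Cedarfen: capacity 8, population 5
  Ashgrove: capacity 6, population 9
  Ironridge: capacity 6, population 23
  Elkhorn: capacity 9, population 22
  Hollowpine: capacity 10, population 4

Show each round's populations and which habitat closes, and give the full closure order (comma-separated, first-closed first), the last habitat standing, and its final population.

Round 1: Ashgrove=9 Cedarfen=5 Elkhorn=22 Greywater=11 Hollowpine=4 Ironridge=23 Juniper=13 → close Ironridge (overflow 17)
  23÷6 = 3 each, +1 to first 5
Round 2: Ashgrove=13 Cedarfen=9 Elkhorn=26 Greywater=15 Hollowpine=8 Juniper=16 → close Elkhorn (overflow 17)
  26÷5 = 5 each, +1 to first 1
Round 3: Ashgrove=19 Cedarfen=14 Greywater=20 Hollowpine=13 Juniper=21 → close Greywater (overflow 15)
  20÷4 = 5 each, +1 to first 0
Round 4: Ashgrove=24 Cedarfen=19 Hollowpine=18 Juniper=26 → close Ashgrove (overflow 18)
  24÷3 = 8 each, +1 to first 0
Round 5: Cedarfen=27 Hollowpine=26 Juniper=34 → close Juniper (overflow 21)
  34÷2 = 17 each, +1 to first 0
Round 6: Cedarfen=44 Hollowpine=43 → close Cedarfen (overflow 36)
  44÷1 = 44 each, +1 to first 0

Closure order: Ironridge, Elkhorn, Greywater, Ashgrove, Juniper, Cedarfen
Last habitat: Hollowpine with 87 animals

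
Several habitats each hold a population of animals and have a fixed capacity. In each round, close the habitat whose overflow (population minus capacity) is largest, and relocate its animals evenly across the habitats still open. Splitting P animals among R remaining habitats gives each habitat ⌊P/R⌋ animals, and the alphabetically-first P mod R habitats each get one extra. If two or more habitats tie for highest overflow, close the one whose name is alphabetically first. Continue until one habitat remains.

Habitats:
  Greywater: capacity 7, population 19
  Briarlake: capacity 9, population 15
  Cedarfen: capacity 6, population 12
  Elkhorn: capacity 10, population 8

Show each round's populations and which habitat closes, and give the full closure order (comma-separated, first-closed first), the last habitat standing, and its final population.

Round 1: Briarlake=15 Cedarfen=12 Elkhorn=8 Greywater=19 → close Greywater (overflow 12)
  19÷3 = 6 each, +1 to first 1
Round 2: Briarlake=22 Cedarfen=18 Elkhorn=14 → close Briarlake (overflow 13)
  22÷2 = 11 each, +1 to first 0
Round 3: Cedarfen=29 Elkhorn=25 → close Cedarfen (overflow 23)
  29÷1 = 29 each, +1 to first 0

Closure order: Greywater, Briarlake, Cedarfen
Last habitat: Elkhorn with 54 animals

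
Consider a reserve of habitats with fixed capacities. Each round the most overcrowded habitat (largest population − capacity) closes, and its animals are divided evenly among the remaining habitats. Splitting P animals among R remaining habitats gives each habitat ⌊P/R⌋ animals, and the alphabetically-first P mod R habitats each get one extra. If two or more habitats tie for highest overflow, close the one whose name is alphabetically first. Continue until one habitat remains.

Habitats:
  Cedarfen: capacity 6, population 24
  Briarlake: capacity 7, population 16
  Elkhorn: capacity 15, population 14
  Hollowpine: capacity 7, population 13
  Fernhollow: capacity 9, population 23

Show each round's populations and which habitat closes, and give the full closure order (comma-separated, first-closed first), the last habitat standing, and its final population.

Round 1: Briarlake=16 Cedarfen=24 Elkhorn=14 Fernhollow=23 Hollowpine=13 → close Cedarfen (overflow 18)
  24÷4 = 6 each, +1 to first 0
Round 2: Briarlake=22 Elkhorn=20 Fernhollow=29 Hollowpine=19 → close Fernhollow (overflow 20)
  29÷3 = 9 each, +1 to first 2
Round 3: Briarlake=32 Elkhorn=30 Hollowpine=28 → close Briarlake (overflow 25)
  32÷2 = 16 each, +1 to first 0
Round 4: Elkhorn=46 Hollowpine=44 → close Hollowpine (overflow 37)
  44÷1 = 44 each, +1 to first 0

Closure order: Cedarfen, Fernhollow, Briarlake, Hollowpine
Last habitat: Elkhorn with 90 animals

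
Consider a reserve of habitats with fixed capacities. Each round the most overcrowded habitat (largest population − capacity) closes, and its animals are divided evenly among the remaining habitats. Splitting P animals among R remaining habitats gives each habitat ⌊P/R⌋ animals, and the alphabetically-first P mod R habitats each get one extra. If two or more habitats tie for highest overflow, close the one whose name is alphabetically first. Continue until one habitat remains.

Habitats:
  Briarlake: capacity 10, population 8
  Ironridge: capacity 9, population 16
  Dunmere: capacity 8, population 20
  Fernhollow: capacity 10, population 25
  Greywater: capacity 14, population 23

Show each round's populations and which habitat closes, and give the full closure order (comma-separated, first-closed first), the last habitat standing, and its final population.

Closure order: Fernhollow, Dunmere, Greywater, Ironridge
Last habitat: Briarlake with 92 animals

Round 1: Briarlake=8 Dunmere=20 Fernhollow=25 Greywater=23 Ironridge=16 → close Fernhollow (overflow 15)
  25÷4 = 6 each, +1 to first 1
Round 2: Briarlake=15 Dunmere=26 Greywater=29 Ironridge=22 → close Dunmere (overflow 18)
  26÷3 = 8 each, +1 to first 2
Round 3: Briarlake=24 Greywater=38 Ironridge=30 → close Greywater (overflow 24)
  38÷2 = 19 each, +1 to first 0
Round 4: Briarlake=43 Ironridge=49 → close Ironridge (overflow 40)
  49÷1 = 49 each, +1 to first 0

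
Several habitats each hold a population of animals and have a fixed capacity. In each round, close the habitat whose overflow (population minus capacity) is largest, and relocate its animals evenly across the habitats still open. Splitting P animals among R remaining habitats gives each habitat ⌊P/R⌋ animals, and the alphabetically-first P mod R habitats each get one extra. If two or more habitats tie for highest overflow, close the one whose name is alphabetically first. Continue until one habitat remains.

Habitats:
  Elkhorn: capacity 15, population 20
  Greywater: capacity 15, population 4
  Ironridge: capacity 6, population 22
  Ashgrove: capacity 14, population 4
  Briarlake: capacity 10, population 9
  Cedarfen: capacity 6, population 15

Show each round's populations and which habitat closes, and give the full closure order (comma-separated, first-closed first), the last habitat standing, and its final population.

Closure order: Ironridge, Cedarfen, Elkhorn, Briarlake, Ashgrove
Last habitat: Greywater with 74 animals

Round 1: Ashgrove=4 Briarlake=9 Cedarfen=15 Elkhorn=20 Greywater=4 Ironridge=22 → close Ironridge (overflow 16)
  22÷5 = 4 each, +1 to first 2
Round 2: Ashgrove=9 Briarlake=14 Cedarfen=19 Elkhorn=24 Greywater=8 → close Cedarfen (overflow 13)
  19÷4 = 4 each, +1 to first 3
Round 3: Ashgrove=14 Briarlake=19 Elkhorn=29 Greywater=12 → close Elkhorn (overflow 14)
  29÷3 = 9 each, +1 to first 2
Round 4: Ashgrove=24 Briarlake=29 Greywater=21 → close Briarlake (overflow 19)
  29÷2 = 14 each, +1 to first 1
Round 5: Ashgrove=39 Greywater=35 → close Ashgrove (overflow 25)
  39÷1 = 39 each, +1 to first 0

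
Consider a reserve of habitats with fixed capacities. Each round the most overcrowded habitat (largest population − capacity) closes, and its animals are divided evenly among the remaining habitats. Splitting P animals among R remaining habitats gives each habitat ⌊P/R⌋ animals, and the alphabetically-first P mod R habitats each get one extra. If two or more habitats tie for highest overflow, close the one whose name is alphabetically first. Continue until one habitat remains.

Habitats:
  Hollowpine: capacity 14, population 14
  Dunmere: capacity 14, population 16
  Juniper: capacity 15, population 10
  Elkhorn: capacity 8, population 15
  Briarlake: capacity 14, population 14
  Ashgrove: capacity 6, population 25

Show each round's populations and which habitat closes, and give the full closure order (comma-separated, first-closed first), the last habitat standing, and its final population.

Round 1: Ashgrove=25 Briarlake=14 Dunmere=16 Elkhorn=15 Hollowpine=14 Juniper=10 → close Ashgrove (overflow 19)
  25÷5 = 5 each, +1 to first 0
Round 2: Briarlake=19 Dunmere=21 Elkhorn=20 Hollowpine=19 Juniper=15 → close Elkhorn (overflow 12)
  20÷4 = 5 each, +1 to first 0
Round 3: Briarlake=24 Dunmere=26 Hollowpine=24 Juniper=20 → close Dunmere (overflow 12)
  26÷3 = 8 each, +1 to first 2
Round 4: Briarlake=33 Hollowpine=33 Juniper=28 → close Briarlake (overflow 19)
  33÷2 = 16 each, +1 to first 1
Round 5: Hollowpine=50 Juniper=44 → close Hollowpine (overflow 36)
  50÷1 = 50 each, +1 to first 0

Closure order: Ashgrove, Elkhorn, Dunmere, Briarlake, Hollowpine
Last habitat: Juniper with 94 animals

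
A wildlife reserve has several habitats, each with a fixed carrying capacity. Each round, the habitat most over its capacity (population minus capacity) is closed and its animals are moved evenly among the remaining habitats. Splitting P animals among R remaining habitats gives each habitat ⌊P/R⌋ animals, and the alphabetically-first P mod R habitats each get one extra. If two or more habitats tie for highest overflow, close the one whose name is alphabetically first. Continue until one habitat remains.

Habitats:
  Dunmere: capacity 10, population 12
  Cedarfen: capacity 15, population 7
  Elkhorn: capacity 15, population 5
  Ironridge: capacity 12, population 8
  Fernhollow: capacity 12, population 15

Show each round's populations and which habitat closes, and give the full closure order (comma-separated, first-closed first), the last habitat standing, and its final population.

Round 1: Cedarfen=7 Dunmere=12 Elkhorn=5 Fernhollow=15 Ironridge=8 → close Fernhollow (overflow 3)
  15÷4 = 3 each, +1 to first 3
Round 2: Cedarfen=11 Dunmere=16 Elkhorn=9 Ironridge=11 → close Dunmere (overflow 6)
  16÷3 = 5 each, +1 to first 1
Round 3: Cedarfen=17 Elkhorn=14 Ironridge=16 → close Ironridge (overflow 4)
  16÷2 = 8 each, +1 to first 0
Round 4: Cedarfen=25 Elkhorn=22 → close Cedarfen (overflow 10)
  25÷1 = 25 each, +1 to first 0

Closure order: Fernhollow, Dunmere, Ironridge, Cedarfen
Last habitat: Elkhorn with 47 animals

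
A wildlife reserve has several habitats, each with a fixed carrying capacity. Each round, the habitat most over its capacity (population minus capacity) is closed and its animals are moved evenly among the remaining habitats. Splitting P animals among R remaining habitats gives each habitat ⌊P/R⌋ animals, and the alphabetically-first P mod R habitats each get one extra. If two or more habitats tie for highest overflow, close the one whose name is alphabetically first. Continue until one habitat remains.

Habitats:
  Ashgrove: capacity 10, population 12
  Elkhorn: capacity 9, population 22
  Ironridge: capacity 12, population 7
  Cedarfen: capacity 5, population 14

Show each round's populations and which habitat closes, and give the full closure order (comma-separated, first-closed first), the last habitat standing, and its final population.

Round 1: Ashgrove=12 Cedarfen=14 Elkhorn=22 Ironridge=7 → close Elkhorn (overflow 13)
  22÷3 = 7 each, +1 to first 1
Round 2: Ashgrove=20 Cedarfen=21 Ironridge=14 → close Cedarfen (overflow 16)
  21÷2 = 10 each, +1 to first 1
Round 3: Ashgrove=31 Ironridge=24 → close Ashgrove (overflow 21)
  31÷1 = 31 each, +1 to first 0

Closure order: Elkhorn, Cedarfen, Ashgrove
Last habitat: Ironridge with 55 animals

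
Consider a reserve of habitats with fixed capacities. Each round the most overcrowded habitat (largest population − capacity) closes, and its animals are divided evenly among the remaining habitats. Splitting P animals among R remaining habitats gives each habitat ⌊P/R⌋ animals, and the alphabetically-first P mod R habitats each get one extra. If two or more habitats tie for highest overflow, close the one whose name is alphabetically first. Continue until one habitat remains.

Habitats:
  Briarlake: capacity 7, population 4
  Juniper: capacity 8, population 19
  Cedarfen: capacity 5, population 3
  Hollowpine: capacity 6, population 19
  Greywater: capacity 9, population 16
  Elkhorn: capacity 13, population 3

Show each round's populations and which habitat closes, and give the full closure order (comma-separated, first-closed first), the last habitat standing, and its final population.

Round 1: Briarlake=4 Cedarfen=3 Elkhorn=3 Greywater=16 Hollowpine=19 Juniper=19 → close Hollowpine (overflow 13)
  19÷5 = 3 each, +1 to first 4
Round 2: Briarlake=8 Cedarfen=7 Elkhorn=7 Greywater=20 Juniper=22 → close Juniper (overflow 14)
  22÷4 = 5 each, +1 to first 2
Round 3: Briarlake=14 Cedarfen=13 Elkhorn=12 Greywater=25 → close Greywater (overflow 16)
  25÷3 = 8 each, +1 to first 1
Round 4: Briarlake=23 Cedarfen=21 Elkhorn=20 → close Briarlake (overflow 16)
  23÷2 = 11 each, +1 to first 1
Round 5: Cedarfen=33 Elkhorn=31 → close Cedarfen (overflow 28)
  33÷1 = 33 each, +1 to first 0

Closure order: Hollowpine, Juniper, Greywater, Briarlake, Cedarfen
Last habitat: Elkhorn with 64 animals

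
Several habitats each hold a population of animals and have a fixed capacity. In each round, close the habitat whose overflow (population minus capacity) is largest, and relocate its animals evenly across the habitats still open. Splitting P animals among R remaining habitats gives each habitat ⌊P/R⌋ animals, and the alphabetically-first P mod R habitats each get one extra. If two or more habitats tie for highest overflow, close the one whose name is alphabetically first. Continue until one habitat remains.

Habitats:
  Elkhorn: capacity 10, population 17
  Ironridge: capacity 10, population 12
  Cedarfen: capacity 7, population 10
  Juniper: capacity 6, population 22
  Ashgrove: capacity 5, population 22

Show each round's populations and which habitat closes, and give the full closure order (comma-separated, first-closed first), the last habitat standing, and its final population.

Closure order: Ashgrove, Juniper, Elkhorn, Cedarfen
Last habitat: Ironridge with 83 animals

Round 1: Ashgrove=22 Cedarfen=10 Elkhorn=17 Ironridge=12 Juniper=22 → close Ashgrove (overflow 17)
  22÷4 = 5 each, +1 to first 2
Round 2: Cedarfen=16 Elkhorn=23 Ironridge=17 Juniper=27 → close Juniper (overflow 21)
  27÷3 = 9 each, +1 to first 0
Round 3: Cedarfen=25 Elkhorn=32 Ironridge=26 → close Elkhorn (overflow 22)
  32÷2 = 16 each, +1 to first 0
Round 4: Cedarfen=41 Ironridge=42 → close Cedarfen (overflow 34)
  41÷1 = 41 each, +1 to first 0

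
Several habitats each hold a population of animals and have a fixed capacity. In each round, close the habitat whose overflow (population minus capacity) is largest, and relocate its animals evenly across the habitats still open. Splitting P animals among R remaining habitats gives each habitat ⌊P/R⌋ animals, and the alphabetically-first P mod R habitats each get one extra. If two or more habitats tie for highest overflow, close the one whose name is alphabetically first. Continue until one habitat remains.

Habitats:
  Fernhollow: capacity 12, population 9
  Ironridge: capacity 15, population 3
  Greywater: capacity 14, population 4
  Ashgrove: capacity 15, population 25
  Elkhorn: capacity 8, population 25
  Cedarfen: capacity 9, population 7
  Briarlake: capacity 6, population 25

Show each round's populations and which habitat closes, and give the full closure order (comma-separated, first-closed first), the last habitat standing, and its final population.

Round 1: Ashgrove=25 Briarlake=25 Cedarfen=7 Elkhorn=25 Fernhollow=9 Greywater=4 Ironridge=3 → close Briarlake (overflow 19)
  25÷6 = 4 each, +1 to first 1
Round 2: Ashgrove=30 Cedarfen=11 Elkhorn=29 Fernhollow=13 Greywater=8 Ironridge=7 → close Elkhorn (overflow 21)
  29÷5 = 5 each, +1 to first 4
Round 3: Ashgrove=36 Cedarfen=17 Fernhollow=19 Greywater=14 Ironridge=12 → close Ashgrove (overflow 21)
  36÷4 = 9 each, +1 to first 0
Round 4: Cedarfen=26 Fernhollow=28 Greywater=23 Ironridge=21 → close Cedarfen (overflow 17)
  26÷3 = 8 each, +1 to first 2
Round 5: Fernhollow=37 Greywater=32 Ironridge=29 → close Fernhollow (overflow 25)
  37÷2 = 18 each, +1 to first 1
Round 6: Greywater=51 Ironridge=47 → close Greywater (overflow 37)
  51÷1 = 51 each, +1 to first 0

Closure order: Briarlake, Elkhorn, Ashgrove, Cedarfen, Fernhollow, Greywater
Last habitat: Ironridge with 98 animals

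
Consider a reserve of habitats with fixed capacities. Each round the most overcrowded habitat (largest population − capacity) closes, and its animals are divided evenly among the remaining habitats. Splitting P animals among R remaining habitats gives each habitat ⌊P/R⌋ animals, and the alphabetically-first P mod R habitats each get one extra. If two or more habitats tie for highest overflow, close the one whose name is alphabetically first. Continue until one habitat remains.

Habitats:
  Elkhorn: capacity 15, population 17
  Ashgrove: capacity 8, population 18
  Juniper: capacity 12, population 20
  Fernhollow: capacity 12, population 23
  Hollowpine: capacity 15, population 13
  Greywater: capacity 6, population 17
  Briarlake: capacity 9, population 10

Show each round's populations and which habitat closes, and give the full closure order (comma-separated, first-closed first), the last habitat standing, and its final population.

Closure order: Fernhollow, Greywater, Ashgrove, Juniper, Elkhorn, Briarlake
Last habitat: Hollowpine with 118 animals

Round 1: Ashgrove=18 Briarlake=10 Elkhorn=17 Fernhollow=23 Greywater=17 Hollowpine=13 Juniper=20 → close Fernhollow (overflow 11)
  23÷6 = 3 each, +1 to first 5
Round 2: Ashgrove=22 Briarlake=14 Elkhorn=21 Greywater=21 Hollowpine=17 Juniper=23 → close Greywater (overflow 15)
  21÷5 = 4 each, +1 to first 1
Round 3: Ashgrove=27 Briarlake=18 Elkhorn=25 Hollowpine=21 Juniper=27 → close Ashgrove (overflow 19)
  27÷4 = 6 each, +1 to first 3
Round 4: Briarlake=25 Elkhorn=32 Hollowpine=28 Juniper=33 → close Juniper (overflow 21)
  33÷3 = 11 each, +1 to first 0
Round 5: Briarlake=36 Elkhorn=43 Hollowpine=39 → close Elkhorn (overflow 28)
  43÷2 = 21 each, +1 to first 1
Round 6: Briarlake=58 Hollowpine=60 → close Briarlake (overflow 49)
  58÷1 = 58 each, +1 to first 0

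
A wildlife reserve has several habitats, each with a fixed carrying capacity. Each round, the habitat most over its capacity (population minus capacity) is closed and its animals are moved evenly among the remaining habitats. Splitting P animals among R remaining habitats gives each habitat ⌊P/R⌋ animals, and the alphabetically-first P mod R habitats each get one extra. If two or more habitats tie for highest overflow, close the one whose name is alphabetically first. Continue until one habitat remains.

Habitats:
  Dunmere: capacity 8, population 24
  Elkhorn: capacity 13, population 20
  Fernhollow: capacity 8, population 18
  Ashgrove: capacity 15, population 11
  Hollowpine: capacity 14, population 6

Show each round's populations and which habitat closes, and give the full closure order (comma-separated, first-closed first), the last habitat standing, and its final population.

Closure order: Dunmere, Fernhollow, Elkhorn, Ashgrove
Last habitat: Hollowpine with 79 animals

Round 1: Ashgrove=11 Dunmere=24 Elkhorn=20 Fernhollow=18 Hollowpine=6 → close Dunmere (overflow 16)
  24÷4 = 6 each, +1 to first 0
Round 2: Ashgrove=17 Elkhorn=26 Fernhollow=24 Hollowpine=12 → close Fernhollow (overflow 16)
  24÷3 = 8 each, +1 to first 0
Round 3: Ashgrove=25 Elkhorn=34 Hollowpine=20 → close Elkhorn (overflow 21)
  34÷2 = 17 each, +1 to first 0
Round 4: Ashgrove=42 Hollowpine=37 → close Ashgrove (overflow 27)
  42÷1 = 42 each, +1 to first 0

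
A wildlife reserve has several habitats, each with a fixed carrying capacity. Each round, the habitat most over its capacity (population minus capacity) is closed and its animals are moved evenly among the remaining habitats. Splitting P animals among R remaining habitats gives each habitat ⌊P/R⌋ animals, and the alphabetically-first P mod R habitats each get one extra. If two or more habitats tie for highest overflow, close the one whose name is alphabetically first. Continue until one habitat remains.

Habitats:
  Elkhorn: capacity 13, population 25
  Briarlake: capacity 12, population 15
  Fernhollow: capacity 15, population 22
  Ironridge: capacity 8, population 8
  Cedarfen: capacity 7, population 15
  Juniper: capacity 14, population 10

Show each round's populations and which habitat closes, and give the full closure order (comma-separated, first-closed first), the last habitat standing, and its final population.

Round 1: Briarlake=15 Cedarfen=15 Elkhorn=25 Fernhollow=22 Ironridge=8 Juniper=10 → close Elkhorn (overflow 12)
  25÷5 = 5 each, +1 to first 0
Round 2: Briarlake=20 Cedarfen=20 Fernhollow=27 Ironridge=13 Juniper=15 → close Cedarfen (overflow 13)
  20÷4 = 5 each, +1 to first 0
Round 3: Briarlake=25 Fernhollow=32 Ironridge=18 Juniper=20 → close Fernhollow (overflow 17)
  32÷3 = 10 each, +1 to first 2
Round 4: Briarlake=36 Ironridge=29 Juniper=30 → close Briarlake (overflow 24)
  36÷2 = 18 each, +1 to first 0
Round 5: Ironridge=47 Juniper=48 → close Ironridge (overflow 39)
  47÷1 = 47 each, +1 to first 0

Closure order: Elkhorn, Cedarfen, Fernhollow, Briarlake, Ironridge
Last habitat: Juniper with 95 animals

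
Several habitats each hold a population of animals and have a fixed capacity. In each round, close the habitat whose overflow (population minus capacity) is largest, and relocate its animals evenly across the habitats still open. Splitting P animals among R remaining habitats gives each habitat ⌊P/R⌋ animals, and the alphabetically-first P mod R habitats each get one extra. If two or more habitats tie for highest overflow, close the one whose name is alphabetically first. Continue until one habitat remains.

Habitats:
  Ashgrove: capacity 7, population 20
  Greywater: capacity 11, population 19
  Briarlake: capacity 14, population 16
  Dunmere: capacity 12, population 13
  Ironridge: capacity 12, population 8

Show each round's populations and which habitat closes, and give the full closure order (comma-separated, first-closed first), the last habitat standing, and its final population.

Round 1: Ashgrove=20 Briarlake=16 Dunmere=13 Greywater=19 Ironridge=8 → close Ashgrove (overflow 13)
  20÷4 = 5 each, +1 to first 0
Round 2: Briarlake=21 Dunmere=18 Greywater=24 Ironridge=13 → close Greywater (overflow 13)
  24÷3 = 8 each, +1 to first 0
Round 3: Briarlake=29 Dunmere=26 Ironridge=21 → close Briarlake (overflow 15)
  29÷2 = 14 each, +1 to first 1
Round 4: Dunmere=41 Ironridge=35 → close Dunmere (overflow 29)
  41÷1 = 41 each, +1 to first 0

Closure order: Ashgrove, Greywater, Briarlake, Dunmere
Last habitat: Ironridge with 76 animals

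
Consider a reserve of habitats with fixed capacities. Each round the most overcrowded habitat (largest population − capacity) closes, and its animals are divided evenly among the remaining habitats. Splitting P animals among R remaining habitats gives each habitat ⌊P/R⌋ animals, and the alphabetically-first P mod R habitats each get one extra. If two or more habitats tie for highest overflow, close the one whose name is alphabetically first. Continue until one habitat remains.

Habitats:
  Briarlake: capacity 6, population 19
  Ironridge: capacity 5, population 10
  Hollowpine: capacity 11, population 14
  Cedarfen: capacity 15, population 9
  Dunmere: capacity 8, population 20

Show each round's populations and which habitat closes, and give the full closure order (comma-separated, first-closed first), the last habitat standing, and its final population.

Round 1: Briarlake=19 Cedarfen=9 Dunmere=20 Hollowpine=14 Ironridge=10 → close Briarlake (overflow 13)
  19÷4 = 4 each, +1 to first 3
Round 2: Cedarfen=14 Dunmere=25 Hollowpine=19 Ironridge=14 → close Dunmere (overflow 17)
  25÷3 = 8 each, +1 to first 1
Round 3: Cedarfen=23 Hollowpine=27 Ironridge=22 → close Ironridge (overflow 17)
  22÷2 = 11 each, +1 to first 0
Round 4: Cedarfen=34 Hollowpine=38 → close Hollowpine (overflow 27)
  38÷1 = 38 each, +1 to first 0

Closure order: Briarlake, Dunmere, Ironridge, Hollowpine
Last habitat: Cedarfen with 72 animals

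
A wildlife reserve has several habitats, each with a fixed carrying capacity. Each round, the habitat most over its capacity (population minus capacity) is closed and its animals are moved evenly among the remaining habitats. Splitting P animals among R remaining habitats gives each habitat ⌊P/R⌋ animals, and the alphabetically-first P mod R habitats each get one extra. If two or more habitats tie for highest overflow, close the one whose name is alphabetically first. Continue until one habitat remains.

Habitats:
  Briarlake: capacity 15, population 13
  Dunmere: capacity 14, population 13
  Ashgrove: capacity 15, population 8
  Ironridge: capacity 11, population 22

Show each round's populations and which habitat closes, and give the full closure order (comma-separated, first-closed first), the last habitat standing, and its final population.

Round 1: Ashgrove=8 Briarlake=13 Dunmere=13 Ironridge=22 → close Ironridge (overflow 11)
  22÷3 = 7 each, +1 to first 1
Round 2: Ashgrove=16 Briarlake=20 Dunmere=20 → close Dunmere (overflow 6)
  20÷2 = 10 each, +1 to first 0
Round 3: Ashgrove=26 Briarlake=30 → close Briarlake (overflow 15)
  30÷1 = 30 each, +1 to first 0

Closure order: Ironridge, Dunmere, Briarlake
Last habitat: Ashgrove with 56 animals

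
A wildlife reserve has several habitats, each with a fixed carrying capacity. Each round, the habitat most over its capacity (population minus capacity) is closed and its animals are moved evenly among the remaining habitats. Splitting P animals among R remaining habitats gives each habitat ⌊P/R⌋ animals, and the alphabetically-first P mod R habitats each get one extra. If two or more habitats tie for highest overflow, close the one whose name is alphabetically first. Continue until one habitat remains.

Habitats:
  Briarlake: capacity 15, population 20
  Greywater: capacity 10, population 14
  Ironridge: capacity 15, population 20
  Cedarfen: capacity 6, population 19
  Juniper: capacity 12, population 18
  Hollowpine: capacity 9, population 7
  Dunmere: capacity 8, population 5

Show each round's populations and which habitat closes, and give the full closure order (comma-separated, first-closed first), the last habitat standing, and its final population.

Round 1: Briarlake=20 Cedarfen=19 Dunmere=5 Greywater=14 Hollowpine=7 Ironridge=20 Juniper=18 → close Cedarfen (overflow 13)
  19÷6 = 3 each, +1 to first 1
Round 2: Briarlake=24 Dunmere=8 Greywater=17 Hollowpine=10 Ironridge=23 Juniper=21 → close Briarlake (overflow 9)
  24÷5 = 4 each, +1 to first 4
Round 3: Dunmere=13 Greywater=22 Hollowpine=15 Ironridge=28 Juniper=25 → close Ironridge (overflow 13)
  28÷4 = 7 each, +1 to first 0
Round 4: Dunmere=20 Greywater=29 Hollowpine=22 Juniper=32 → close Juniper (overflow 20)
  32÷3 = 10 each, +1 to first 2
Round 5: Dunmere=31 Greywater=40 Hollowpine=32 → close Greywater (overflow 30)
  40÷2 = 20 each, +1 to first 0
Round 6: Dunmere=51 Hollowpine=52 → close Dunmere (overflow 43)
  51÷1 = 51 each, +1 to first 0

Closure order: Cedarfen, Briarlake, Ironridge, Juniper, Greywater, Dunmere
Last habitat: Hollowpine with 103 animals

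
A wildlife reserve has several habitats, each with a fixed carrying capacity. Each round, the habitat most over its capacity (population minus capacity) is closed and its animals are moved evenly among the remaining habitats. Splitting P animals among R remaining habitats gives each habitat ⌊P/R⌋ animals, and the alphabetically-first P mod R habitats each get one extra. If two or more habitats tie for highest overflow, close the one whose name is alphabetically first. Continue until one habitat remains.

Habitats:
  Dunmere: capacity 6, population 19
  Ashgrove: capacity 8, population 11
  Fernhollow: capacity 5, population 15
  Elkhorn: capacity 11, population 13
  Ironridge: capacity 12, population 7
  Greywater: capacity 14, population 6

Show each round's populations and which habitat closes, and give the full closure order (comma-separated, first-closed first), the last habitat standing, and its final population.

Round 1: Ashgrove=11 Dunmere=19 Elkhorn=13 Fernhollow=15 Greywater=6 Ironridge=7 → close Dunmere (overflow 13)
  19÷5 = 3 each, +1 to first 4
Round 2: Ashgrove=15 Elkhorn=17 Fernhollow=19 Greywater=10 Ironridge=10 → close Fernhollow (overflow 14)
  19÷4 = 4 each, +1 to first 3
Round 3: Ashgrove=20 Elkhorn=22 Greywater=15 Ironridge=14 → close Ashgrove (overflow 12)
  20÷3 = 6 each, +1 to first 2
Round 4: Elkhorn=29 Greywater=22 Ironridge=20 → close Elkhorn (overflow 18)
  29÷2 = 14 each, +1 to first 1
Round 5: Greywater=37 Ironridge=34 → close Greywater (overflow 23)
  37÷1 = 37 each, +1 to first 0

Closure order: Dunmere, Fernhollow, Ashgrove, Elkhorn, Greywater
Last habitat: Ironridge with 71 animals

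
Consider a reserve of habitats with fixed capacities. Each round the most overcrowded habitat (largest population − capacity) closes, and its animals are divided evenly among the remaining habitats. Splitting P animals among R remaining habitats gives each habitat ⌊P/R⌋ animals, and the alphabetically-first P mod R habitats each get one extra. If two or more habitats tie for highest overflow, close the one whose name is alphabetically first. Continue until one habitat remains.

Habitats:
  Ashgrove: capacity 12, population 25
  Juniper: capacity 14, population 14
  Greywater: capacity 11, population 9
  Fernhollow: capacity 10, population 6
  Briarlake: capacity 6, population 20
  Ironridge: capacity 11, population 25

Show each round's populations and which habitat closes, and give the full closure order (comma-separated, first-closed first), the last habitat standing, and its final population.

Closure order: Briarlake, Ironridge, Ashgrove, Juniper, Fernhollow
Last habitat: Greywater with 99 animals

Round 1: Ashgrove=25 Briarlake=20 Fernhollow=6 Greywater=9 Ironridge=25 Juniper=14 → close Briarlake (overflow 14)
  20÷5 = 4 each, +1 to first 0
Round 2: Ashgrove=29 Fernhollow=10 Greywater=13 Ironridge=29 Juniper=18 → close Ironridge (overflow 18)
  29÷4 = 7 each, +1 to first 1
Round 3: Ashgrove=37 Fernhollow=17 Greywater=20 Juniper=25 → close Ashgrove (overflow 25)
  37÷3 = 12 each, +1 to first 1
Round 4: Fernhollow=30 Greywater=32 Juniper=37 → close Juniper (overflow 23)
  37÷2 = 18 each, +1 to first 1
Round 5: Fernhollow=49 Greywater=50 → close Fernhollow (overflow 39)
  49÷1 = 49 each, +1 to first 0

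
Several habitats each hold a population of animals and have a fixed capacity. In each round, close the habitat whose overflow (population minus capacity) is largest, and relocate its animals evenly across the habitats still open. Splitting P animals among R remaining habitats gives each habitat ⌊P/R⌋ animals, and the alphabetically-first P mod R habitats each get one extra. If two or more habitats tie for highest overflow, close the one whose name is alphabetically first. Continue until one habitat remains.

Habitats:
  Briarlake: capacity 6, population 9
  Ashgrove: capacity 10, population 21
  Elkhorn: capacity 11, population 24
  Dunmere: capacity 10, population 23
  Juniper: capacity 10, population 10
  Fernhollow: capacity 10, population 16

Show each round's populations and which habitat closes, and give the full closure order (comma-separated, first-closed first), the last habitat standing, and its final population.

Round 1: Ashgrove=21 Briarlake=9 Dunmere=23 Elkhorn=24 Fernhollow=16 Juniper=10 → close Dunmere (overflow 13)
  23÷5 = 4 each, +1 to first 3
Round 2: Ashgrove=26 Briarlake=14 Elkhorn=29 Fernhollow=20 Juniper=14 → close Elkhorn (overflow 18)
  29÷4 = 7 each, +1 to first 1
Round 3: Ashgrove=34 Briarlake=21 Fernhollow=27 Juniper=21 → close Ashgrove (overflow 24)
  34÷3 = 11 each, +1 to first 1
Round 4: Briarlake=33 Fernhollow=38 Juniper=32 → close Fernhollow (overflow 28)
  38÷2 = 19 each, +1 to first 0
Round 5: Briarlake=52 Juniper=51 → close Briarlake (overflow 46)
  52÷1 = 52 each, +1 to first 0

Closure order: Dunmere, Elkhorn, Ashgrove, Fernhollow, Briarlake
Last habitat: Juniper with 103 animals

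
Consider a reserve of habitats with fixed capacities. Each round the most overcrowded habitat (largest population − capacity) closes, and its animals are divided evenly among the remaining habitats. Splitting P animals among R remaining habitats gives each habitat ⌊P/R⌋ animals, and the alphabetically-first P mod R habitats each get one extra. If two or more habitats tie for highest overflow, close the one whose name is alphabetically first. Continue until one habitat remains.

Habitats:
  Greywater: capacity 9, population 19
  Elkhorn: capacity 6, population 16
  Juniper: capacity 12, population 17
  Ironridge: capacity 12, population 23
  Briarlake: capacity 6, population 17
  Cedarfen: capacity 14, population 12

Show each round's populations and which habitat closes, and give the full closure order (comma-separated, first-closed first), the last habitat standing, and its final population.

Closure order: Briarlake, Elkhorn, Ironridge, Greywater, Juniper
Last habitat: Cedarfen with 104 animals

Round 1: Briarlake=17 Cedarfen=12 Elkhorn=16 Greywater=19 Ironridge=23 Juniper=17 → close Briarlake (overflow 11)
  17÷5 = 3 each, +1 to first 2
Round 2: Cedarfen=16 Elkhorn=20 Greywater=22 Ironridge=26 Juniper=20 → close Elkhorn (overflow 14)
  20÷4 = 5 each, +1 to first 0
Round 3: Cedarfen=21 Greywater=27 Ironridge=31 Juniper=25 → close Ironridge (overflow 19)
  31÷3 = 10 each, +1 to first 1
Round 4: Cedarfen=32 Greywater=37 Juniper=35 → close Greywater (overflow 28)
  37÷2 = 18 each, +1 to first 1
Round 5: Cedarfen=51 Juniper=53 → close Juniper (overflow 41)
  53÷1 = 53 each, +1 to first 0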